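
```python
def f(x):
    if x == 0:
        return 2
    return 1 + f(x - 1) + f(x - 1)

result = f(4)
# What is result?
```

f(x) = 1 + 2·f(x-1), f(0)=2. Closed form: (2+1)·2^4 - 1 = 47.

Answer: 47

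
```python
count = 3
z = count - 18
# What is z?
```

Trace:
`count = 3` → count = 3
`z = count - 18` → z = -15
So z = -15

Answer: -15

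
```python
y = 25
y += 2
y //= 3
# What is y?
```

Trace:
`y = 25` → y = 25
`y += 2` → y = 27
`y //= 3` → y = 9
So y = 9

Answer: 9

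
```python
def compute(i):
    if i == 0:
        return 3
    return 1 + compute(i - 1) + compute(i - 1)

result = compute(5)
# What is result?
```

compute(i) = 1 + 2·compute(i-1), compute(0)=3. Closed form: (3+1)·2^5 - 1 = 127.

Answer: 127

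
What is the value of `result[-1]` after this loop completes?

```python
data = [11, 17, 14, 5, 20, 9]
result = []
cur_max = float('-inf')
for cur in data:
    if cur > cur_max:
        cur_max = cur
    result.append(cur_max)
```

Running max ends at 20
`result` takes the values: [] → [11] → [11, 17] → [11, 17, 17] → [11, 17, 17, 17] → [11, 17, 17, 17, 20] → [11, 17, 17, 17, 20, 20]
So `result[-1]` = 20

Answer: 20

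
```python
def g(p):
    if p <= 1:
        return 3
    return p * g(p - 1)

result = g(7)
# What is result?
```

g(7) = 7 * 6 * 5 * 4 * 3 * 2 * 3 = 15120

Answer: 15120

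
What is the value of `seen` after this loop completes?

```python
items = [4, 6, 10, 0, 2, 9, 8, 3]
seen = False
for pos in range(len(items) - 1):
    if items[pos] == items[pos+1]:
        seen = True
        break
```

Check consecutive duplicates in [4, 6, 10, 0, 2, 9, 8, 3]
`seen` takes the values: False

Answer: False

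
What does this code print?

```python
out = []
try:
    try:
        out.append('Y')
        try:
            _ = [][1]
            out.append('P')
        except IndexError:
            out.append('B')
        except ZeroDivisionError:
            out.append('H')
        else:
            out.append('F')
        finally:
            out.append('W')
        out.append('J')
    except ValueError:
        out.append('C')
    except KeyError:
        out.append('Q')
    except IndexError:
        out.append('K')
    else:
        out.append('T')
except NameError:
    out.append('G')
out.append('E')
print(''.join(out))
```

Execution trace: 'Y' (try body) → 'B' (inner except IndexError) → 'W' (inner finally) → 'J' (try body, no exception) → 'T' (else) → 'E' (after the try/except). Output: YBWJTE

Answer: YBWJTE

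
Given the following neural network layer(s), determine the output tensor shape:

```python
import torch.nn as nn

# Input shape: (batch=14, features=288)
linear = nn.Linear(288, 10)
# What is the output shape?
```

Input: (14, 288) -> Output: (14, 10)

Answer: (14, 10)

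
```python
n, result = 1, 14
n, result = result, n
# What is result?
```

Trace:
`n, result = 1, 14` → n = 1; result = 14
`n, result = result, n` → n = 14; result = 1
So result = 1

Answer: 1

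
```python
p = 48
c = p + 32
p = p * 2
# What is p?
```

Trace:
`p = 48` → p = 48
`c = p + 32` → c = 80
`p = p * 2` → p = 96
So p = 96

Answer: 96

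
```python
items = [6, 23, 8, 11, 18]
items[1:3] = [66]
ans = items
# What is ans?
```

Trace:
`items = [6, 23, 8, 11, 18]` → items = [6, 23, 8, 11, 18]
`items[1:3] = [66]` → items = [6, 66, 11, 18]
`ans = items` → ans = [6, 66, 11, 18]
So ans = [6, 66, 11, 18]

Answer: [6, 66, 11, 18]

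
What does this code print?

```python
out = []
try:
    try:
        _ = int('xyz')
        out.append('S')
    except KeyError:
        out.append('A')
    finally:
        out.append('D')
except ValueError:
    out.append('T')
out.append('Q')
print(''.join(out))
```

Execution trace: 'D' (finally) → 'T' (outer except ValueError) → 'Q' (after the try/except). Output: DTQ

Answer: DTQ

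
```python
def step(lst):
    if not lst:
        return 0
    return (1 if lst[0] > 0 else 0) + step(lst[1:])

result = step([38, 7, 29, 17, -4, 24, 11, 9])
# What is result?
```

Count of positive elements in [38, 7, 29, 17, -4, 24, 11, 9] = 7

Answer: 7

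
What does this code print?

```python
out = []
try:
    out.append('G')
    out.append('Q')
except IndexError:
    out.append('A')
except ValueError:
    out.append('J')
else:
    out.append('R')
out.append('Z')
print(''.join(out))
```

Execution trace: 'G' (try body) → 'Q' (try body, no exception) → 'R' (else) → 'Z' (after the try/except). Output: GQRZ

Answer: GQRZ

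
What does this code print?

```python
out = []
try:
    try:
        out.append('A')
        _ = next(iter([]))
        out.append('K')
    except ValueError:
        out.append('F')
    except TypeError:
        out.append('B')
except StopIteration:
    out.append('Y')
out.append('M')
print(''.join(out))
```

Execution trace: 'A' (try body) → 'Y' (outer except StopIteration) → 'M' (after the try/except). Output: AYM

Answer: AYM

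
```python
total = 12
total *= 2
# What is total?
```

Trace:
`total = 12` → total = 12
`total *= 2` → total = 24
So total = 24

Answer: 24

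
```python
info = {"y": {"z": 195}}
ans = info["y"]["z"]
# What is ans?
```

Trace:
`info = {"y": {"z": 195}}` → info = {'y': {'z': 195}}
`ans = info["y"]["z"]` → ans = 195
So ans = 195

Answer: 195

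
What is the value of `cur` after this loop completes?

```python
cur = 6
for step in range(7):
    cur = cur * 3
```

Multiply by 3, 7 times: 6 * 3^7 = 13122
`cur` takes the values: 6 → 18 → 54 → 162 → 486 → 1458 → 4374 → 13122

Answer: 13122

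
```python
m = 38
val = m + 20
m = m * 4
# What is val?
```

Trace:
`m = 38` → m = 38
`val = m + 20` → val = 58
`m = m * 4` → m = 152
So val = 58

Answer: 58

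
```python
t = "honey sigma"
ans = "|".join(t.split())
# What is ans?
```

Trace:
`t = "honey sigma"` → t = 'honey sigma'
`ans = "|".join(t.split())` → ans = 'honey|sigma'
So ans = 'honey|sigma'

Answer: 'honey|sigma'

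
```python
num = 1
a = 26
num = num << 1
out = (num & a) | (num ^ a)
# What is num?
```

Trace:
`num = 1` → num = 1
`a = 26` → a = 26
`num = num << 1` → num = 2
`out = (num & a) | (num ^ a)` → out = 26
So num = 2

Answer: 2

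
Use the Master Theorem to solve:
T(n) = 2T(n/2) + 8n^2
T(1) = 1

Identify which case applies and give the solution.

a=2, b=2, f(n)=8n^2. log_2(2) = 1. Since c=2 > 1 and the regularity condition holds (2(n/2)^2 = (2/2^2)n^2 with 2/2^2 < 1), Case 3 applies: T(n) = Θ(f(n)) = O(n^2).

Answer: O(n^2) - Case 3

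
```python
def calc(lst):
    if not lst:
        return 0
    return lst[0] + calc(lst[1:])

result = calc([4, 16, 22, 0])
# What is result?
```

4 + 16 + 22 + 0 + 0 = 42

Answer: 42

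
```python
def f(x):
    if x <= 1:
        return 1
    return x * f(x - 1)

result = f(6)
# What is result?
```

f(6) = 6 * 5 * 4 * 3 * 2 * 1 = 720

Answer: 720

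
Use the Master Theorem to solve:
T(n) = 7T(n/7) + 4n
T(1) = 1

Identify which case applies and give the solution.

a=7, b=7, f(n)=4n. log_7(7) = 1. Since c=1 = 1, Case 2 applies: T(n) = Θ(n^log_b(a) · log n) = O(n log n).

Answer: O(n log n) - Case 2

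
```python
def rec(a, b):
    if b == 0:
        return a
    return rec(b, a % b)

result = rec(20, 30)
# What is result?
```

rec(20, 30) -> rec(30, 20) -> rec(20, 10) -> rec(10, 0) -> 10

Answer: 10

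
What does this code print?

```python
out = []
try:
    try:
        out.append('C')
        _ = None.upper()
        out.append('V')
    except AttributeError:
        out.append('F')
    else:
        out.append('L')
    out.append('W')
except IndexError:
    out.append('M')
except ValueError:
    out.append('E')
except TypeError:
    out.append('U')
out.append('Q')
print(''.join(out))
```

Execution trace: 'C' (inner try body) → 'F' (inner except AttributeError) → 'W' (try body, no exception) → 'Q' (after the try/except). Output: CFWQ

Answer: CFWQ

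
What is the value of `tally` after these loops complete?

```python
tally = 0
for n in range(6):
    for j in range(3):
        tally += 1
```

6 * 3 = 18
`tally` takes the values: 0 → 1 → 2 → 3 → 4 → 5 → 6 → 7 → 8 → 9 → 10 → 11 → 12 → 13 → 14 → 15 → 16 → 17 → 18

Answer: 18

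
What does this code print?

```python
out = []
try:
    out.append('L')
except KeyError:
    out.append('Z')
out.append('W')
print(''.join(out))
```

Execution trace: 'L' (try body, no exception) → 'W' (after the try/except). Output: LW

Answer: LW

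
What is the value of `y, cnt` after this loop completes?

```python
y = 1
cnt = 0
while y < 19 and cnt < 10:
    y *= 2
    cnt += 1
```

Double until >= 19 or 10 iterations
`y, cnt` takes the values: (1, 0) → (2, 0) → (2, 1) → (4, 1) → (4, 2) → (8, 2) → (8, 3) → (16, 3) → (16, 4) → (32, 4) → (32, 5)

Answer: 32, 5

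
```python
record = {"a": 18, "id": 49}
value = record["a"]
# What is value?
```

Trace:
`record = {"a": 18, "id": 49}` → record = {'a': 18, 'id': 49}
`value = record["a"]` → value = 18
So value = 18

Answer: 18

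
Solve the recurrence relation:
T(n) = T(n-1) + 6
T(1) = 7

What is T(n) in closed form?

Unrolling: T(n) = T(1) + 6·(n-1) = 7 + 6(n-1) = 6n + 1.

Answer: T(n) = 6n + 1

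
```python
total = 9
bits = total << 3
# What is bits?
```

Trace:
`total = 9` → total = 9
`bits = total << 3` → bits = 72
So bits = 72

Answer: 72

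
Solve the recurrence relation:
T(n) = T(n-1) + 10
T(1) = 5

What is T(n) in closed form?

Unrolling: T(n) = T(1) + 10·(n-1) = 5 + 10(n-1) = 10n - 5.

Answer: T(n) = 10n - 5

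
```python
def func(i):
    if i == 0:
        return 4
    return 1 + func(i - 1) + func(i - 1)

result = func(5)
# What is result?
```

func(i) = 1 + 2·func(i-1), func(0)=4. Closed form: (4+1)·2^5 - 1 = 159.

Answer: 159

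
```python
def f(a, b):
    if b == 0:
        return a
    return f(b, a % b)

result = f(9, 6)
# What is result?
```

f(9, 6) -> f(6, 3) -> f(3, 0) -> 3

Answer: 3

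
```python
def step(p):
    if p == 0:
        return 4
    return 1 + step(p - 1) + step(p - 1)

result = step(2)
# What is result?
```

step(p) = 1 + 2·step(p-1), step(0)=4. Closed form: (4+1)·2^2 - 1 = 19.

Answer: 19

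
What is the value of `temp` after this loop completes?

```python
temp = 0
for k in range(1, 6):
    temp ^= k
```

XOR of 1 to 5
`temp` takes the values: 0 → 1 → 3 → 0 → 4 → 1

Answer: 1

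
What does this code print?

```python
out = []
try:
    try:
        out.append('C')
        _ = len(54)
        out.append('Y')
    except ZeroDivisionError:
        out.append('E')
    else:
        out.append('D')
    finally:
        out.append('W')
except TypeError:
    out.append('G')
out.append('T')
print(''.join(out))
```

Execution trace: 'C' (try body) → 'W' (finally) → 'G' (outer except TypeError) → 'T' (after the try/except). Output: CWGT

Answer: CWGT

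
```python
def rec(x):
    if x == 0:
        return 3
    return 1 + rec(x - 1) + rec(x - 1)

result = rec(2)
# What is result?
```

rec(x) = 1 + 2·rec(x-1), rec(0)=3. Closed form: (3+1)·2^2 - 1 = 15.

Answer: 15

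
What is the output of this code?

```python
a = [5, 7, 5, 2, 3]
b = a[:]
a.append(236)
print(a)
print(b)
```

Key concept: slice [:] creates copy.
Step by step:
`a = [5, 7, 5, 2, 3]` → a = [5, 7, 5, 2, 3]
`b = a[:]` → b = [5, 7, 5, 2, 3]
`a.append(236)` → a = [5, 7, 5, 2, 3, 236]
`print(a)` → prints [5, 7, 5, 2, 3, 236]
`print(b)` → prints [5, 7, 5, 2, 3]

Answer:
[5, 7, 5, 2, 3, 236]
[5, 7, 5, 2, 3]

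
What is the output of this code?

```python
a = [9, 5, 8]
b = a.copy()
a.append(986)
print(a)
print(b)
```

Key concept: list.copy() creates independent copy.
Step by step:
`a = [9, 5, 8]` → a = [9, 5, 8]
`b = a.copy()` → b = [9, 5, 8]
`a.append(986)` → a = [9, 5, 8, 986]
`print(a)` → prints [9, 5, 8, 986]
`print(b)` → prints [9, 5, 8]

Answer:
[9, 5, 8, 986]
[9, 5, 8]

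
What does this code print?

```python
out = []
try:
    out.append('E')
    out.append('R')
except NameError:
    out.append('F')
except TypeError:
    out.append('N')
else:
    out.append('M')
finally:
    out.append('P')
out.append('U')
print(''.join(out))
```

Execution trace: 'E' (try body) → 'R' (try body, no exception) → 'M' (else) → 'P' (finally) → 'U' (after the try/except). Output: ERMPU

Answer: ERMPU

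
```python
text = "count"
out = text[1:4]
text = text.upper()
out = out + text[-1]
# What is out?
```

Trace:
`text = "count"` → text = 'count'
`out = text[1:4]` → out = 'oun'
`text = text.upper()` → text = 'COUNT'
`out = out + text[-1]` → out = 'ounT'
So out = 'ounT'

Answer: 'ounT'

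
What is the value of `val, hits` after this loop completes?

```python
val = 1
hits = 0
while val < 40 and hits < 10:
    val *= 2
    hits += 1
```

Double until >= 40 or 10 iterations
`val, hits` takes the values: (1, 0) → (2, 0) → (2, 1) → (4, 1) → (4, 2) → (8, 2) → (8, 3) → (16, 3) → (16, 4) → (32, 4) → (32, 5) → (64, 5) → (64, 6)

Answer: 64, 6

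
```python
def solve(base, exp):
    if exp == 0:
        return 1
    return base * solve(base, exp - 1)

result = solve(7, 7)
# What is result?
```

solve(7, 7) = 7 * 7 * 7 * 7 * 7 * 7 * 7 = 823543

Answer: 823543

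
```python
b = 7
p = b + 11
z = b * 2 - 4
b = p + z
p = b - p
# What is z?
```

Trace:
`b = 7` → b = 7
`p = b + 11` → p = 18
`z = b * 2 - 4` → z = 10
`b = p + z` → b = 28
`p = b - p` → p = 10
So z = 10

Answer: 10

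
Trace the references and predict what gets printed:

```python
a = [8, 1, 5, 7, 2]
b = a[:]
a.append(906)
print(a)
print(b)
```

Key concept: slice [:] creates copy.
Step by step:
`a = [8, 1, 5, 7, 2]` → a = [8, 1, 5, 7, 2]
`b = a[:]` → b = [8, 1, 5, 7, 2]
`a.append(906)` → a = [8, 1, 5, 7, 2, 906]
`print(a)` → prints [8, 1, 5, 7, 2, 906]
`print(b)` → prints [8, 1, 5, 7, 2]

Answer:
[8, 1, 5, 7, 2, 906]
[8, 1, 5, 7, 2]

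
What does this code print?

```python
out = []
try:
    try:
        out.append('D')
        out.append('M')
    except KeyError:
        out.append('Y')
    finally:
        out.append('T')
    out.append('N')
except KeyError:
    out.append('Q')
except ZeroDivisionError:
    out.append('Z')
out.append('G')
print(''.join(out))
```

Execution trace: 'D' (inner try body) → 'M' (inner try body, no exception) → 'T' (inner finally) → 'N' (try body, no exception) → 'G' (after the try/except). Output: DMTNG

Answer: DMTNG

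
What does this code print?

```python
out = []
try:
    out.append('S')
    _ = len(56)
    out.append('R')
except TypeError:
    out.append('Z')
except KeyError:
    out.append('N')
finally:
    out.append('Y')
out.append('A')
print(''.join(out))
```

Execution trace: 'S' (try body) → 'Z' (except TypeError) → 'Y' (finally) → 'A' (after the try/except). Output: SZYA

Answer: SZYA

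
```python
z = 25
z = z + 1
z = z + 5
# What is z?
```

Trace:
`z = 25` → z = 25
`z = z + 1` → z = 26
`z = z + 5` → z = 31
So z = 31

Answer: 31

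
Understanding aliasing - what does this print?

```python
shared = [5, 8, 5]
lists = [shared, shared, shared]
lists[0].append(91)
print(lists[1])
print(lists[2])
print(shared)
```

Key concept: list of same reference.
Step by step:
`shared = [5, 8, 5]` → shared = [5, 8, 5]
`lists = [shared, shared, shared]` → lists = [[5, 8, 5], [5, 8, 5], [5, 8, 5]]
`lists[0].append(91)` → shared = [5, 8, 5, 91]; lists = [[5, 8, 5, 91], [5, 8, 5, 91], [5, 8, 5, 91]]
`print(lists[1])` → prints [5, 8, 5, 91]
`print(lists[2])` → prints [5, 8, 5, 91]
`print(shared)` → prints [5, 8, 5, 91]

Answer:
[5, 8, 5, 91]
[5, 8, 5, 91]
[5, 8, 5, 91]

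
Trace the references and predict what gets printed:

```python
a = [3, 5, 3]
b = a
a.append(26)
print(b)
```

Key concept: basic list aliasing.
Step by step:
`a = [3, 5, 3]` → a = [3, 5, 3]
`b = a` → b = [3, 5, 3] (same object as a)
`a.append(26)` → a = [3, 5, 3, 26] (same object as b); b = [3, 5, 3, 26] (same object as a)
`print(b)` → prints [3, 5, 3, 26]

Answer: [3, 5, 3, 26]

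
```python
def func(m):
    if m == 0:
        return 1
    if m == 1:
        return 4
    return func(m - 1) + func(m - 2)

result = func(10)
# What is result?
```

Build up from base cases: func(0)=1, func(1)=4, func(2)=5, func(3)=9, func(4)=14, func(5)=23, func(6)=37, ..., func(10)=254

Answer: 254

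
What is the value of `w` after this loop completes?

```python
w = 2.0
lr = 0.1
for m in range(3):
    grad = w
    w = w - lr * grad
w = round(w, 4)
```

Gradient descent: w = 2.0 * (1 - 0.1)^3
`w` takes the values: 2.0 → 1.8 → 1.62 → 1.458

Answer: 1.458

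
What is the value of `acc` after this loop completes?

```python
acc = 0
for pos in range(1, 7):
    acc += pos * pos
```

Sum of squares 1² to 6² = 91
`acc` takes the values: 0 → 1 → 5 → 14 → 30 → 55 → 91

Answer: 91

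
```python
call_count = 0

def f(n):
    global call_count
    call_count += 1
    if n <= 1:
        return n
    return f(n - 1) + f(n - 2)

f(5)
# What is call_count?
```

Calls(n) = 1 + Calls(n-1) + Calls(n-2); Calls(0)=Calls(1)=1. For n=5 this gives 15.

Answer: 15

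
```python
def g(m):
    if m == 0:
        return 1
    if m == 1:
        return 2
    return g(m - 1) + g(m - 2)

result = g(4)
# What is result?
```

Build up from base cases: g(0)=1, g(1)=2, g(2)=3, g(3)=5, g(4)=8

Answer: 8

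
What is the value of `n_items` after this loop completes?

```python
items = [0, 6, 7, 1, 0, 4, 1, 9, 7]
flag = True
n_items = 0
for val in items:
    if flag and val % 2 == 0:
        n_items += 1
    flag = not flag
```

Count even values at even positions
`n_items` takes the values: 0 → 1 → 2

Answer: 2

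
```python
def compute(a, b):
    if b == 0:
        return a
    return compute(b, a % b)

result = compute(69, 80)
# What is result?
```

compute(69, 80) -> compute(80, 69) -> compute(69, 11) -> compute(11, 3) -> compute(3, 2) -> compute(2, 1) -> compute(1, 0) -> 1

Answer: 1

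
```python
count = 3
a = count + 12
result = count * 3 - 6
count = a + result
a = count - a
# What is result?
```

Trace:
`count = 3` → count = 3
`a = count + 12` → a = 15
`result = count * 3 - 6` → result = 3
`count = a + result` → count = 18
`a = count - a` → a = 3
So result = 3

Answer: 3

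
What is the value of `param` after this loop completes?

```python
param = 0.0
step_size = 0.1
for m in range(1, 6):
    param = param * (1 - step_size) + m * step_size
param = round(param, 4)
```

Moving average with lr=0.1
`param` takes the values: 0.0 → 0.1 → 0.29 → 0.561 → 0.9049 → 1.31441 → 1.3144

Answer: 1.3144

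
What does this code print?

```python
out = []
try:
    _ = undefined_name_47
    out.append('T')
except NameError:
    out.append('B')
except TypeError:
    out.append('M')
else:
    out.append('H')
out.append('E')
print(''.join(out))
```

Execution trace: 'B' (except NameError) → 'E' (after the try/except). Output: BE

Answer: BE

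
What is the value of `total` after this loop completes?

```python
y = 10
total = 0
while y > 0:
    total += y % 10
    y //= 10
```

Sum digits of 10
`total` takes the values: 0 → 1

Answer: 1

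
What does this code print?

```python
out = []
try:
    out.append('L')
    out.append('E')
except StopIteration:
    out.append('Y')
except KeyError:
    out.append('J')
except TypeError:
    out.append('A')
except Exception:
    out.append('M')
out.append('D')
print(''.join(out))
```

Execution trace: 'L' (try body) → 'E' (try body, no exception) → 'D' (after the try/except). Output: LED

Answer: LED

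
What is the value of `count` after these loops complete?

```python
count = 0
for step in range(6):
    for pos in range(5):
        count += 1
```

6 * 5 = 30
`count` takes the values: 0 → 1 → 2 → 3 → 4 → 5 → 6 → 7 → 8 → 9 → 10 → 11 → 12 → 13 → 14 → 15 → 16 → 17 → 18 → 19 → 20 → 21 → 22 → 23 → 24 → 25 → 26 → 27 → 28 → 29 → 30

Answer: 30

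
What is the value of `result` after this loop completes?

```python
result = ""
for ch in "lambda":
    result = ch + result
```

Reverse 'lambda'
`result` takes the values: "" → "l" → "al" → "mal" → "bmal" → "dbmal" → "adbmal"

Answer: "adbmal"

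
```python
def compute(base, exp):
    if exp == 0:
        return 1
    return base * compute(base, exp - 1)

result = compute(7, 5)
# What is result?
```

compute(7, 5) = 7 * 7 * 7 * 7 * 7 = 16807

Answer: 16807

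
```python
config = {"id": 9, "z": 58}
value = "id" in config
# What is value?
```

Trace:
`config = {"id": 9, "z": 58}` → config = {'id': 9, 'z': 58}
`value = "id" in config` → value = True
So value = True

Answer: True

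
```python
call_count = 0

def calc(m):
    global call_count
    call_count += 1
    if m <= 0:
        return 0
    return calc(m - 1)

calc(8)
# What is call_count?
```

Linear recursion stepping by 1: 9 calls from m=8 down to ≤0.

Answer: 9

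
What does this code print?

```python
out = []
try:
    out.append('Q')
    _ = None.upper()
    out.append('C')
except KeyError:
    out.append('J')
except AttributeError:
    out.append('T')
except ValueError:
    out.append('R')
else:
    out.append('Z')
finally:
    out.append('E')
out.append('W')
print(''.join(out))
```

Execution trace: 'Q' (try body) → 'T' (except AttributeError) → 'E' (finally) → 'W' (after the try/except). Output: QTEW

Answer: QTEW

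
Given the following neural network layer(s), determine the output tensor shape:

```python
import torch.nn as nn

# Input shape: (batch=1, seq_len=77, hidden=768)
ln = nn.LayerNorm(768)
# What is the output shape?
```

Input: (1, 77, 768) -> Output: (1, 77, 768)

Answer: (1, 77, 768)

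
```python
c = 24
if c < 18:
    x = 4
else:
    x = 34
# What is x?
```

Trace:
`c = 24` → c = 24
`if c < 18: ...` → c < 18 is False, take else branch → x = 34
So x = 34

Answer: 34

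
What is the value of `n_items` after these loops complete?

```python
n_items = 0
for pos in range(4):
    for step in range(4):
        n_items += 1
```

4 * 4 = 16
`n_items` takes the values: 0 → 1 → 2 → 3 → 4 → 5 → 6 → 7 → 8 → 9 → 10 → 11 → 12 → 13 → 14 → 15 → 16

Answer: 16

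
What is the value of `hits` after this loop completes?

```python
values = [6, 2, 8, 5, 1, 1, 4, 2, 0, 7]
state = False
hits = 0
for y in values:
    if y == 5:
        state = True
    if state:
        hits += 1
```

Count elements after first 5 in [6, 2, 8, 5, 1, 1, 4, 2, 0, 7]
`hits` takes the values: 0 → 1 → 2 → 3 → 4 → 5 → 6 → 7

Answer: 7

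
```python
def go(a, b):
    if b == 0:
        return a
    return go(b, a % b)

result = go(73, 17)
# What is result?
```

go(73, 17) -> go(17, 5) -> go(5, 2) -> go(2, 1) -> go(1, 0) -> 1

Answer: 1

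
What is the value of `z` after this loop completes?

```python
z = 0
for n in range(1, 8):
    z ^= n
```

XOR of 1 to 7
`z` takes the values: 0 → 1 → 3 → 0 → 4 → 1 → 7 → 0

Answer: 0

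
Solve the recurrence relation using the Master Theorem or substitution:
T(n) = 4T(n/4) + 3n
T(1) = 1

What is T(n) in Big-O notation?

By Master Theorem: a=4, b=4, f(n)=3n. Since log_4(4) = 1 and f(n) = Θ(n^1), Case 2 applies. T(n) = O(n log n).

Answer: O(n log n)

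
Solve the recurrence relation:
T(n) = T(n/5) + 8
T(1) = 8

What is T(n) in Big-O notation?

Each step divides n by 5 and adds 8. After log_5(n) steps we reach T(1)=8. So T(n) = 8·log_5(n) + 8 = O(log n).

Answer: O(log n)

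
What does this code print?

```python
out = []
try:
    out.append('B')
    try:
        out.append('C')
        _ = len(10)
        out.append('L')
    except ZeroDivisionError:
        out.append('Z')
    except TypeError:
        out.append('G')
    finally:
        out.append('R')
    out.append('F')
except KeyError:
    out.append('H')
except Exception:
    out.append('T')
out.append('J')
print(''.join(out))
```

Execution trace: 'B' (try body) → 'C' (inner try body) → 'G' (inner except TypeError) → 'R' (inner finally) → 'F' (try body, no exception) → 'J' (after the try/except). Output: BCGRFJ

Answer: BCGRFJ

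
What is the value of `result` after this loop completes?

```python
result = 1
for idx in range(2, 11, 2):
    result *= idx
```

Product of even numbers 2 to 10
`result` takes the values: 1 → 2 → 8 → 48 → 384 → 3840

Answer: 3840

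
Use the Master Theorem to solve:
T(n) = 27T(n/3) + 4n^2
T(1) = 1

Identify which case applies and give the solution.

a=27, b=3, f(n)=4n^2. log_3(27) = 3. Since c=2 < 3, Case 1 applies: T(n) = Θ(n^log_b(a)) = O(n^3).

Answer: O(n^3) - Case 1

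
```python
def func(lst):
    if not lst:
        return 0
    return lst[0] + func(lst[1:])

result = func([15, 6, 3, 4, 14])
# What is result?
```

15 + 6 + 3 + 4 + 14 + 0 = 42

Answer: 42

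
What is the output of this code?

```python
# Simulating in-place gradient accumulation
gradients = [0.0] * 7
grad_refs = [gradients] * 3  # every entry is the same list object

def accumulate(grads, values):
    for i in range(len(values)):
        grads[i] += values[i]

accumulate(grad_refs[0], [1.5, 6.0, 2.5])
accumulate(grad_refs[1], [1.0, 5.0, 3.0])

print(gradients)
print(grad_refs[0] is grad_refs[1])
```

Key concept: gradient accumulation aliasing.
Step by step:
`gradients = [0.0] * 7` → gradients = [0.0, 0.0, 0.0, 0.0, 0.0, 0.0, 0.0]
`grad_refs = [gradients] * 3` → grad_refs = [[0.0, 0.0, 0.0, 0.0, 0.0, 0.0, 0.0], [0.0, 0.0, 0.0, 0.0, 0.0, 0.0, 0.0], [0.0, 0.0, 0.0, 0.0, 0.0, 0.0, 0.0]]
`accumulate(grad_refs[0], [1.5, 6.0, 2.5])` → gradients = [1.5, 6.0, 2.5, 0.0, 0.0, 0.0, 0.0]; grad_refs = [[1.5, 6.0, 2.5, 0.0, 0.0, 0.0, 0.0], [1.5, 6.0, 2.5, 0.0, 0.0, 0.0, 0.0], [1.5, 6.0, 2.5, 0.0, 0.0, 0.0, 0.0]]
`accumulate(grad_refs[1], [1.0, 5.0, 3.0])` → gradients = [2.5, 11.0, 5.5, 0.0, 0.0, 0.0, 0.0]; grad_refs = [[2.5, 11.0, 5.5, 0.0, 0.0, 0.0, 0.0], [2.5, 11.0, 5.5, 0.0, 0.0, 0.0, 0.0], [2.5, 11.0, 5.5, 0.0, 0.0, 0.0, 0.0]]
`print(gradients)` → prints [2.5, 11.0, 5.5, 0.0, 0.0, 0.0, 0.0]
`print(grad_refs[0] is grad_refs[1])` → prints True

Answer:
[2.5, 11.0, 5.5, 0.0, 0.0, 0.0, 0.0]
True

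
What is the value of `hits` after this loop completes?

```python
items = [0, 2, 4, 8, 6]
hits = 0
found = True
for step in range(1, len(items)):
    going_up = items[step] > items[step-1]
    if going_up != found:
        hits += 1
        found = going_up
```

Count direction changes in [0, 2, 4, 8, 6]
`hits` takes the values: 0 → 1

Answer: 1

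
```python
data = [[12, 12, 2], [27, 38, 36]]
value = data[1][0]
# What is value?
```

Trace:
`data = [[12, 12, 2], [27, 38, 36]]` → data = [[12, 12, 2], [27, 38, 36]]
`value = data[1][0]` → value = 27
So value = 27

Answer: 27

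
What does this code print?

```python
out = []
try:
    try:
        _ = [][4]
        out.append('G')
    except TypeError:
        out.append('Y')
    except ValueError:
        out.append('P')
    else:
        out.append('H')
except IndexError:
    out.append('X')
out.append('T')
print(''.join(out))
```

Execution trace: 'X' (outer except IndexError) → 'T' (after the try/except). Output: XT

Answer: XT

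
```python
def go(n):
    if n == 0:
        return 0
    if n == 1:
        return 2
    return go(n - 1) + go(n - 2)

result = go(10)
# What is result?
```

Build up from base cases: go(0)=0, go(1)=2, go(2)=2, go(3)=4, go(4)=6, go(5)=10, go(6)=16, ..., go(10)=110

Answer: 110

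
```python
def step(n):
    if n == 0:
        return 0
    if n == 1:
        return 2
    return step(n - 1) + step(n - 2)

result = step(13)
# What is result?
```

Build up from base cases: step(0)=0, step(1)=2, step(2)=2, step(3)=4, step(4)=6, step(5)=10, step(6)=16, ..., step(13)=466

Answer: 466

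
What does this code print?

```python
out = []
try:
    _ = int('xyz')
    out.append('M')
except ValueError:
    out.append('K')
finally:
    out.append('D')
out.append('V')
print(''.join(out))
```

Execution trace: 'K' (except ValueError) → 'D' (finally) → 'V' (after the try/except). Output: KDV

Answer: KDV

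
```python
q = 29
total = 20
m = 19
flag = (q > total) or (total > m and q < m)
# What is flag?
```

Trace:
`q = 29` → q = 29
`total = 20` → total = 20
`m = 19` → m = 19
`flag = (q > total) or (total > m and q < m)` → flag = True
So flag = True

Answer: True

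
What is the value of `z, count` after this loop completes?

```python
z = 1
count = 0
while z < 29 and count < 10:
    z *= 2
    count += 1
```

Double until >= 29 or 10 iterations
`z, count` takes the values: (1, 0) → (2, 0) → (2, 1) → (4, 1) → (4, 2) → (8, 2) → (8, 3) → (16, 3) → (16, 4) → (32, 4) → (32, 5)

Answer: 32, 5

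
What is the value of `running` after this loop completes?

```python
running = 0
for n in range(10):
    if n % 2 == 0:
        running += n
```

Sum of even numbers 0 to 9
`running` takes the values: 0 → 2 → 6 → 12 → 20

Answer: 20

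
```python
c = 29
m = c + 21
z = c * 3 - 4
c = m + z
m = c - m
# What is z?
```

Trace:
`c = 29` → c = 29
`m = c + 21` → m = 50
`z = c * 3 - 4` → z = 83
`c = m + z` → c = 133
`m = c - m` → m = 83
So z = 83

Answer: 83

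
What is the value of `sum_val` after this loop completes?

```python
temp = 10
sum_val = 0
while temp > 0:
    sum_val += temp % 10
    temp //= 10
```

Sum digits of 10
`sum_val` takes the values: 0 → 1

Answer: 1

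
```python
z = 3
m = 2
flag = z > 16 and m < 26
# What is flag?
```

Trace:
`z = 3` → z = 3
`m = 2` → m = 2
`flag = z > 16 and m < 26` → flag = False
So flag = False

Answer: False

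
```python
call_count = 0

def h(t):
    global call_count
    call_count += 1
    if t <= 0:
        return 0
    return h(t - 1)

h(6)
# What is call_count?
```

Linear recursion stepping by 1: 7 calls from t=6 down to ≤0.

Answer: 7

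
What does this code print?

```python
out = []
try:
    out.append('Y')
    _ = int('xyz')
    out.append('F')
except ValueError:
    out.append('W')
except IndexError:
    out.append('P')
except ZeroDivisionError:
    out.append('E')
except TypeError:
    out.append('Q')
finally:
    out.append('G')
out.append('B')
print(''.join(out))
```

Execution trace: 'Y' (try body) → 'W' (except ValueError) → 'G' (finally) → 'B' (after the try/except). Output: YWGB

Answer: YWGB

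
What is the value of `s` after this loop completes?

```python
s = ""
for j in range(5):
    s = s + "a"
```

Repeat 'a' 5 times
`s` takes the values: "" → "a" → "aa" → "aaa" → "aaaa" → "aaaaa"

Answer: "aaaaa"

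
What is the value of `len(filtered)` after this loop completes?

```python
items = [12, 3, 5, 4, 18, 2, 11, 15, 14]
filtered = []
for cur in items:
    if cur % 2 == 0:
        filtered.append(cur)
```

Count even numbers in [12, 3, 5, 4, 18, 2, 11, 15, 14]
`filtered` takes the values: [] → [12] → [12, 4] → [12, 4, 18] → [12, 4, 18, 2] → [12, 4, 18, 2, 14]
So `len(filtered)` = 5

Answer: 5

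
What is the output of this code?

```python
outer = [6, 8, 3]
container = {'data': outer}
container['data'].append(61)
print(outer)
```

Key concept: dict holds reference to list.
Step by step:
`outer = [6, 8, 3]` → outer = [6, 8, 3]
`container = {'data': outer}` → container = {'data': [6, 8, 3]}
`container['data'].append(61)` → outer = [6, 8, 3, 61]; container = {'data': [6, 8, 3, 61]}
`print(outer)` → prints [6, 8, 3, 61]

Answer: [6, 8, 3, 61]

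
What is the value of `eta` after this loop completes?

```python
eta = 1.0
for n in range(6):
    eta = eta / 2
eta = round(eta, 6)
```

Halving LR 6 times: 1 / 2^6
`eta` takes the values: 1.0 → 0.5 → 0.25 → 0.125 → 0.0625 → 0.03125 → 0.015625

Answer: 0.015625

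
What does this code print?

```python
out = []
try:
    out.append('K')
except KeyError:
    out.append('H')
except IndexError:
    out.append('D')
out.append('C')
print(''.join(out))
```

Execution trace: 'K' (try body, no exception) → 'C' (after the try/except). Output: KC

Answer: KC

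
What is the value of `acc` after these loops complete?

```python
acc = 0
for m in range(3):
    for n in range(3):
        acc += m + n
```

Sum of all m+n for m,n in 3x3
`acc` takes the values: 0 → 1 → 3 → 4 → 6 → 9 → 11 → 14 → 18

Answer: 18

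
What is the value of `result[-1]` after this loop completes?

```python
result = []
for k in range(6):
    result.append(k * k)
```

Last element of squares 0 to 5
`result` takes the values: [] → [0] → [0, 1] → [0, 1, 4] → [0, 1, 4, 9] → [0, 1, 4, 9, 16] → [0, 1, 4, 9, 16, 25]
So `result[-1]` = 25

Answer: 25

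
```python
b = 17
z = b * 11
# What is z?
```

Trace:
`b = 17` → b = 17
`z = b * 11` → z = 187
So z = 187

Answer: 187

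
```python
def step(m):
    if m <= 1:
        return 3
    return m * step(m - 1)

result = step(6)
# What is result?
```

step(6) = 6 * 5 * 4 * 3 * 2 * 3 = 2160

Answer: 2160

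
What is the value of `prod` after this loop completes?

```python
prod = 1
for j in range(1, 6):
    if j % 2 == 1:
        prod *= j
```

Product of odd numbers 1 to 5
`prod` takes the values: 1 → 3 → 15

Answer: 15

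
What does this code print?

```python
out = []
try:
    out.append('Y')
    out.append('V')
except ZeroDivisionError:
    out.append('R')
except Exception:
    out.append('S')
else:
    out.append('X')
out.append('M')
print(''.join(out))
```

Execution trace: 'Y' (try body) → 'V' (try body, no exception) → 'X' (else) → 'M' (after the try/except). Output: YVXM

Answer: YVXM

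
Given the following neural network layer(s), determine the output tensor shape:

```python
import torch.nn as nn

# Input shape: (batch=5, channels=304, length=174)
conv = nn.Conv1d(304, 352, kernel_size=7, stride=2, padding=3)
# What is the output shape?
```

Input: (5, 304, 174) -> Output: (5, 352, 87)

Answer: (5, 352, 87)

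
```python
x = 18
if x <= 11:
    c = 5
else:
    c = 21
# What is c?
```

Trace:
`x = 18` → x = 18
`if x <= 11: ...` → x <= 11 is False, take else branch → c = 21
So c = 21

Answer: 21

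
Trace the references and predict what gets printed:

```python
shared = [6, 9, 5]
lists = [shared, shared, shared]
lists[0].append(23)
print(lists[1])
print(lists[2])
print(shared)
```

Key concept: list of same reference.
Step by step:
`shared = [6, 9, 5]` → shared = [6, 9, 5]
`lists = [shared, shared, shared]` → lists = [[6, 9, 5], [6, 9, 5], [6, 9, 5]]
`lists[0].append(23)` → shared = [6, 9, 5, 23]; lists = [[6, 9, 5, 23], [6, 9, 5, 23], [6, 9, 5, 23]]
`print(lists[1])` → prints [6, 9, 5, 23]
`print(lists[2])` → prints [6, 9, 5, 23]
`print(shared)` → prints [6, 9, 5, 23]

Answer:
[6, 9, 5, 23]
[6, 9, 5, 23]
[6, 9, 5, 23]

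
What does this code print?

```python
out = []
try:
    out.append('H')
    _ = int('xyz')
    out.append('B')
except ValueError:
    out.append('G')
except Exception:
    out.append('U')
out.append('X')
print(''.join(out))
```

Execution trace: 'H' (try body) → 'G' (except ValueError) → 'X' (after the try/except). Output: HGX

Answer: HGX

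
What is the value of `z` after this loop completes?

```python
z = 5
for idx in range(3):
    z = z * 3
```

Multiply by 3, 3 times: 5 * 3^3 = 135
`z` takes the values: 5 → 15 → 45 → 135

Answer: 135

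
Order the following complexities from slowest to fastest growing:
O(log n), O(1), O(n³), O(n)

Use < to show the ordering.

Ordered by growth rate: O(1) < O(log n) < O(n) < O(n³)

Answer: O(1) < O(log n) < O(n) < O(n³)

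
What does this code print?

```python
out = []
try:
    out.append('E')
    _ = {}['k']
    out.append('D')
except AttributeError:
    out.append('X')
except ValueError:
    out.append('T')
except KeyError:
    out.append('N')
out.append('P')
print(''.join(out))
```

Execution trace: 'E' (try body) → 'N' (except KeyError) → 'P' (after the try/except). Output: ENP

Answer: ENP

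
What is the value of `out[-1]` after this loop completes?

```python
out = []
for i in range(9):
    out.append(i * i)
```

Last element of squares 0 to 8
`out` takes the values: [] → [0] → [0, 1] → [0, 1, 4] → [0, 1, 4, 9] → [0, 1, 4, 9, 16] → [0, 1, 4, 9, 16, 25] → [0, 1, 4, 9, 16, 25, 36] → [0, 1, 4, 9, 16, 25, 36, 49] → [0, 1, 4, 9, 16, 25, 36, 49, 64]
So `out[-1]` = 64

Answer: 64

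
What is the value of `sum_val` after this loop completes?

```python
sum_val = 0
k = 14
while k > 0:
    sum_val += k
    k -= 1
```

Sum 14 down to 1
`sum_val` takes the values: 0 → 14 → 27 → 39 → 50 → 60 → 69 → 77 → 84 → 90 → 95 → 99 → 102 → 104 → 105

Answer: 105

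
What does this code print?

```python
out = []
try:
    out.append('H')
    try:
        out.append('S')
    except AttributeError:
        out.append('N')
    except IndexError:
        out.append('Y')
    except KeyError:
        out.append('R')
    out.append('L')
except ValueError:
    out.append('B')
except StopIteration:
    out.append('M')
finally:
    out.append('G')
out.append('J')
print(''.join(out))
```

Execution trace: 'H' (try body) → 'S' (inner try body, no exception) → 'L' (try body, no exception) → 'G' (finally) → 'J' (after the try/except). Output: HSLGJ

Answer: HSLGJ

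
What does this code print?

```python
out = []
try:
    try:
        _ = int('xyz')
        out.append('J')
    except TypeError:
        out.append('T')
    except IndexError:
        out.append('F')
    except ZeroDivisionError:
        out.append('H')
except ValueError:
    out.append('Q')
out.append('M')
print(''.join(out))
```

Execution trace: 'Q' (outer except ValueError) → 'M' (after the try/except). Output: QM

Answer: QM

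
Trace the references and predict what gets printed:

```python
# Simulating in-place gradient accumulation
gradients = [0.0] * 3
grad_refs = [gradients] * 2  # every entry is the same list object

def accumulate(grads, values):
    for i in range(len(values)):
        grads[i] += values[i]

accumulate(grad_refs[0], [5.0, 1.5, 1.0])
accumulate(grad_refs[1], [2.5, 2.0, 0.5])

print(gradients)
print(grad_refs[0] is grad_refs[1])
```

Key concept: gradient accumulation aliasing.
Step by step:
`gradients = [0.0] * 3` → gradients = [0.0, 0.0, 0.0]
`grad_refs = [gradients] * 2` → grad_refs = [[0.0, 0.0, 0.0], [0.0, 0.0, 0.0]]
`accumulate(grad_refs[0], [5.0, 1.5, 1.0])` → gradients = [5.0, 1.5, 1.0]; grad_refs = [[5.0, 1.5, 1.0], [5.0, 1.5, 1.0]]
`accumulate(grad_refs[1], [2.5, 2.0, 0.5])` → gradients = [7.5, 3.5, 1.5]; grad_refs = [[7.5, 3.5, 1.5], [7.5, 3.5, 1.5]]
`print(gradients)` → prints [7.5, 3.5, 1.5]
`print(grad_refs[0] is grad_refs[1])` → prints True

Answer:
[7.5, 3.5, 1.5]
True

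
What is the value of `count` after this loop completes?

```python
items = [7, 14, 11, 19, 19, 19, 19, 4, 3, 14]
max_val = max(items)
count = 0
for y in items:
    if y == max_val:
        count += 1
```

Count of max value 19 in [7, 14, 11, 19, 19, 19, 19, 4, 3, 14]
`count` takes the values: 0 → 1 → 2 → 3 → 4

Answer: 4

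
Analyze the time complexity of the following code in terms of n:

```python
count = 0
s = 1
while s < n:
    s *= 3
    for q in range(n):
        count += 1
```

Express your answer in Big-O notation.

Each loop level contributes: log n × n. Multiplying the contributions gives O(n log n).

Answer: O(n log n)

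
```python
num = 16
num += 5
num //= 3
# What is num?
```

Trace:
`num = 16` → num = 16
`num += 5` → num = 21
`num //= 3` → num = 7
So num = 7

Answer: 7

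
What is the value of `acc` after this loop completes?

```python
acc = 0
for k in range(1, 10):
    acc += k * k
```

Sum of squares 1² to 9² = 285
`acc` takes the values: 0 → 1 → 5 → 14 → 30 → 55 → 91 → 140 → 204 → 285

Answer: 285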